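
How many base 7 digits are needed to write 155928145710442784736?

155928145710442784736 in base 7 is 546111426652046015022111, which has 24 digits.

24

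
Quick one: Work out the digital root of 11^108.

1

The digital root of n equals n mod 9 (or 9 when 9 | n), so we need 11^108 mod 9.
11^108 ≡ 1 (mod 9), so the digital root is 1.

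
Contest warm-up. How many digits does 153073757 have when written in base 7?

10

153073757 in base 7 is 3536051114, which has 10 digits.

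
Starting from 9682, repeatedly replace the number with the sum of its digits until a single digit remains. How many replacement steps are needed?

2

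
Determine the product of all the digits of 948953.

38880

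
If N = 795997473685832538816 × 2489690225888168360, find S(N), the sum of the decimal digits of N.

174

795997473685832538816 × 2489690225888168360 = 1981787130067291763644817314834843061760
Sum of its 40 digits: 174.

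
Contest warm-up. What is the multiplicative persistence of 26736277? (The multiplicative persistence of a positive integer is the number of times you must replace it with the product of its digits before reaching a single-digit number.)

5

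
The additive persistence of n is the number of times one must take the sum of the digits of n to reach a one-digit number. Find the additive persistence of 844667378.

2

844667378 → 53 → 8 (2 steps)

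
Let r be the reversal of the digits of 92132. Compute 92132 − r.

Reverse of 92132 is 23129.
92132 − 23129 = 69003

69003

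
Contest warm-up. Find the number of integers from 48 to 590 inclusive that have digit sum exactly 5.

16

The integers in [48, 590] that have digit sum exactly 5: 50, 104, 113, 122, 131, 140, …, 410, 500.
16 qualify.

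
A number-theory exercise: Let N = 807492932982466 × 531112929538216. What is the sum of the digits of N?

807492932982466 × 531112929538216 = 428869937217723839321004920656
Sum of its 30 digits: 136.

136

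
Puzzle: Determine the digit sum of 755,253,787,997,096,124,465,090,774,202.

7+5+5+2+5+3+7+8+7+9+9+7+0+9+6+1+2+4+4+6+5+0+9+0+7+7+4+2+0+2 = 142

142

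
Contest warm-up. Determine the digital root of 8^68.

1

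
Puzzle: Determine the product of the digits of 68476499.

6×8×4×7×6×4×9×9 = 2612736

2612736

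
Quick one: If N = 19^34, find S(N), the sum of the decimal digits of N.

172

19^34 = 30034640110980377619945846078500632729311721
Sum of its 44 digits: 172.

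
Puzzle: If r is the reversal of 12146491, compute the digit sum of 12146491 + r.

20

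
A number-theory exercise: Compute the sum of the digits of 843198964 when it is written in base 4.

843198964 in base 4 is 302100203013310.
Digit sum: 3+0+2+1+0+0+2+0+3+0+1+3+3+1+0 = 19.

19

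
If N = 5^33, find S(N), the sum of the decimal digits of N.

89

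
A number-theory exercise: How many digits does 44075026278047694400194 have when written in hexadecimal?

44075026278047694400194 in base 16 is 9554FDCC06310032AC2, which has 19 digits.

19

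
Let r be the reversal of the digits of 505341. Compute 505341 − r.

361836

Reverse of 505341 is 143505.
505341 − 143505 = 361836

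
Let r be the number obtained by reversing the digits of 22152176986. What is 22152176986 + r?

Reverse of 22152176986 is 68967125122.
22152176986 + 68967125122 = 91119302108

91119302108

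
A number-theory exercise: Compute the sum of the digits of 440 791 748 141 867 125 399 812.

4+4+0+7+9+1+7+4+8+1+4+1+8+6+7+1+2+5+3+9+9+8+1+2 = 111

111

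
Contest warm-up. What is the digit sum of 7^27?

7^27 = 65712362363534280139543
Sum of its 23 digits: 91.

91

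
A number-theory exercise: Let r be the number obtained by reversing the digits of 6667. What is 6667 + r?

Reverse of 6667 is 7666.
6667 + 7666 = 14333

14333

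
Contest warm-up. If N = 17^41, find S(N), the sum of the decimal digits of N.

206

17^41 = 280805607755268602048174614102036928492604365174417
Sum of its 51 digits: 206.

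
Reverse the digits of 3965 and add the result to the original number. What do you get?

9658

Reverse of 3965 is 5693.
3965 + 5693 = 9658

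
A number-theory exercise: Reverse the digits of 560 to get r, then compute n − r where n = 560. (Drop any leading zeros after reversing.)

Reverse of 560 is 65.
560 − 65 = 495

495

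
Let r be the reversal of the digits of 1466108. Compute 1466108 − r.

-6550533

Reverse of 1466108 is 8016641.
1466108 − 8016641 = -6550533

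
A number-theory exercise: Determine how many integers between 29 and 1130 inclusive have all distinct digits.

The integers in [29, 1130] that have all distinct digits: 29, 30, 31, 32, 34, 35, …, 1097, 1098.
768 qualify.

768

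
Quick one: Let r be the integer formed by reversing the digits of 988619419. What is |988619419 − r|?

Reverse of 988619419 is 914916889.
|988619419 − 914916889| = 73702530

73702530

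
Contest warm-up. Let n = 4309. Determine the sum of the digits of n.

4+3+0+9 = 16

16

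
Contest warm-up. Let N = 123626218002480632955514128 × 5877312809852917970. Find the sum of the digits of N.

123626218002480632955514128 × 5877312809852917970 = 726589954699648840741323948099597762360080160
Sum of its 45 digits: 228.

228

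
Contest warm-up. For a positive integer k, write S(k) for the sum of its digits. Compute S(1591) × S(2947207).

S(1591) = 1+5+9+1 = 16.
S(2947207) = 2+9+4+7+2+0+7 = 31.
16 · 31 = 496.

496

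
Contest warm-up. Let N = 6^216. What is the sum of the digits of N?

711

6^216 = 1204120867648235108202090056857283403336732693457453224358121221145020555710636789704085475234591191603986789604949502079328192358826561895781636115334656050057189523456
Sum of its 169 digits: 711.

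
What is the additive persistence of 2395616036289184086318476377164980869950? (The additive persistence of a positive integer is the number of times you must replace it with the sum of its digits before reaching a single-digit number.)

3

2395616036289184086318476377164980869950 → 198 → 18 → 9 (3 steps)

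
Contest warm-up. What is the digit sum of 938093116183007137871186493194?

131

9+3+8+0+9+3+1+1+6+1+8+3+0+0+7+1+3+7+8+7+1+1+8+6+4+9+3+1+9+4 = 131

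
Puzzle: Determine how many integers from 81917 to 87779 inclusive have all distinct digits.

The integers in [81917, 87779] that have all distinct digits: 81920, 81923, 81924, 81925, 81926, 81927, …, 87694, 87695.
2010 qualify.

2010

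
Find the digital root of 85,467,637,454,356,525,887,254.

8+5+4+6+7+6+3+7+4+5+4+3+5+6+5+2+5+8+8+7+2+5+4 = 119
1+1+9 = 11
1+1 = 2

2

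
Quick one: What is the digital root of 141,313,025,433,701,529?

9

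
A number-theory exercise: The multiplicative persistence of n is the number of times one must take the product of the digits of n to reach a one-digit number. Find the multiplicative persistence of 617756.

617756 → 8820 → 0 (2 steps)

2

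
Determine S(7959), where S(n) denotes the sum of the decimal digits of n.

30

7+9+5+9 = 30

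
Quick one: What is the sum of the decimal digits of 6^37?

135

6^37 = 61886548790943213277031694336
Sum of its 29 digits: 135.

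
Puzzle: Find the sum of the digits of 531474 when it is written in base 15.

531474 in base 15 is A7719.
Digit sum: 10+7+7+1+9 = 34.

34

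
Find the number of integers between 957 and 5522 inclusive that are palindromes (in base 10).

50

The integers in [957, 5522] that are palindromes (in base 10): 959, 969, 979, 989, 999, 1001, …, 5335, 5445.
50 qualify.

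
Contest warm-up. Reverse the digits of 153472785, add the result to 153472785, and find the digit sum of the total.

39

Reversal of 153472785 is 587274351; 153472785 + 587274351 = 740747136.
Digit sum of 740747136: 7+4+0+7+4+7+1+3+6 = 39.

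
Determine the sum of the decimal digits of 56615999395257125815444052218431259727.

173

5+6+6+1+5+9+9+9+3+9+5+2+5+7+1+2+5+8+1+5+4+4+4+0+5+2+2+1+8+4+3+1+2+5+9+7+2+7 = 173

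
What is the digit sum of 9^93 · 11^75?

693

9^93 · 11^75 = 70632530344437809329585412526068153021910405192325394498310480315393902470288525096500615763113858676665512476725062186124438602209111518529226009829671293967113658379
Sum of its 167 digits: 693.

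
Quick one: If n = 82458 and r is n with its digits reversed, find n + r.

167886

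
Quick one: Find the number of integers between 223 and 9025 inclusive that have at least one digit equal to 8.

The integers in [223, 9025] that have at least one digit equal to 8: 228, 238, 248, 258, 268, 278, …, 9008, 9018.
3130 qualify.

3130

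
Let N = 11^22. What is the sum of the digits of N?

97

11^22 = 81402749386839761113321
Sum of its 23 digits: 97.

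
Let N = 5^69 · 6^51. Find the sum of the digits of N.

180

5^69 · 6^51 = 8215690471937399926417339324951171875000000000000000000000000000000000000000000000000000
Sum of its 88 digits: 180.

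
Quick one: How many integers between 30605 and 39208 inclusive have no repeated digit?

The integers in [30605, 39208] that have no repeated digit: 30612, 30614, 30615, 30617, 30618, 30619, …, 39207, 39208.
2610 qualify.

2610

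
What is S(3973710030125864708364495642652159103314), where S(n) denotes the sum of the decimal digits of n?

157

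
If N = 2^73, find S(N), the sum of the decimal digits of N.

110

2^73 = 9444732965739290427392
Sum of its 22 digits: 110.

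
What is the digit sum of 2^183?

2^183 = 12259964326927110866866776217202473468949912977468817408
Sum of its 56 digits: 278.

278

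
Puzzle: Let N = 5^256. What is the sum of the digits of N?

805

5^256 = 86361685550944446253863518628003995711160003644362813850237034701685918031624270579715075034722882265605472939461496635969950989468319466936530037770580747746862471103668212890625
Sum of its 179 digits: 805.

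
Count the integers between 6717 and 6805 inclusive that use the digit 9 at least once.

18

The integers in [6717, 6805] that use the digit 9 at least once: 6719, 6729, 6739, 6749, 6759, 6769, …, 6798, 6799.
18 qualify.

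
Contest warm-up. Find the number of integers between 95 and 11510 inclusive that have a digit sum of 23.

504

The integers in [95, 11510] that have a digit sum of 23: 599, 689, 698, 779, 788, 797, …, 11489, 11498.
504 qualify.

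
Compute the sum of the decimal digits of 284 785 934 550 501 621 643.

2+8+4+7+8+5+9+3+4+5+5+0+5+0+1+6+2+1+6+4+3 = 88

88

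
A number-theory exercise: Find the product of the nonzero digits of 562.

60

5×6×2 = 60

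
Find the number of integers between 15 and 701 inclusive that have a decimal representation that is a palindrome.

68

The integers in [15, 701] that have a decimal representation that is a palindrome: 22, 33, 44, 55, 66, 77, …, 686, 696.
68 qualify.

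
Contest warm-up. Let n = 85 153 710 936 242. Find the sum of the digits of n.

8+5+1+5+3+7+1+0+9+3+6+2+4+2 = 56

56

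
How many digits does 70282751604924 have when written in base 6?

70282751604924 in base 6 is 405251241135414020, which has 18 digits.

18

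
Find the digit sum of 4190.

14

4+1+9+0 = 14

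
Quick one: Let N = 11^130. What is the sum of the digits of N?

11^130 = 2404634482291387436999035112467943821264376750252588937017049629550269007496589852703863870743390179184382737155521565532657390324999801
Sum of its 136 digits: 628.

628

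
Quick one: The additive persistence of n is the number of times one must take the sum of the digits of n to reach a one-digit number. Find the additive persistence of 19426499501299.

19426499501299 → 70 → 7 (2 steps)

2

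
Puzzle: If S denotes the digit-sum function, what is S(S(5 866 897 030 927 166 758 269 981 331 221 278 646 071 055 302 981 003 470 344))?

15

First digit sum: 249.
2+4+9 = 15.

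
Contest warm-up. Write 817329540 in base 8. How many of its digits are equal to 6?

817329540 in base 8 is 6055672604.
The digit 6 appears 3 times.

3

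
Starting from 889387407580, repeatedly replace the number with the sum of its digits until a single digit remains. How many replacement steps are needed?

3

889387407580 → 67 → 13 → 4 (3 steps)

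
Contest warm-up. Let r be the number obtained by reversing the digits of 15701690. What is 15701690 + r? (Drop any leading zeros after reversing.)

Reverse of 15701690 is 9610751.
15701690 + 9610751 = 25312441

25312441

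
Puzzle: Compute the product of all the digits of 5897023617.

0

5×8×9×7×0×2×3×6×1×7 = 0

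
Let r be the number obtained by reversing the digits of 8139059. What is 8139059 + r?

17648377

Reverse of 8139059 is 9509318.
8139059 + 9509318 = 17648377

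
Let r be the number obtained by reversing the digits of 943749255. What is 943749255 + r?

Reverse of 943749255 is 552947349.
943749255 + 552947349 = 1496696604

1496696604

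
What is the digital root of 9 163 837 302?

6

9+1+6+3+8+3+7+3+0+2 = 42
4+2 = 6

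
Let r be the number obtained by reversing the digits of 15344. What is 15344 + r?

59695

Reverse of 15344 is 44351.
15344 + 44351 = 59695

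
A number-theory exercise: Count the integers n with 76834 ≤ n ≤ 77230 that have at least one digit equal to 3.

The integers in [76834, 77230] that have at least one digit equal to 3: 76834, 76835, 76836, 76837, 76838, 76839, …, 77223, 77230.
73 qualify.

73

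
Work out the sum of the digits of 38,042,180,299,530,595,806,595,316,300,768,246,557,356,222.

3+8+0+4+2+1+8+0+2+9+9+5+3+0+5+9+5+8+0+6+5+9+5+3+1+6+3+0+0+7+6+8+2+4+6+5+5+7+3+5+6+2+2+2 = 189

189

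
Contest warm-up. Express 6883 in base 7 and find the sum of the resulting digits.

6883 in base 7 is 26032.
Digit sum: 2+6+0+3+2 = 13.

13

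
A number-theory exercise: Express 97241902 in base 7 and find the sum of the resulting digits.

97241902 in base 7 is 2260354042.
Digit sum: 2+2+6+0+3+5+4+0+4+2 = 28.

28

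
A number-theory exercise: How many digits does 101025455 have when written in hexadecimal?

7

101025455 in base 16 is 60586AF, which has 7 digits.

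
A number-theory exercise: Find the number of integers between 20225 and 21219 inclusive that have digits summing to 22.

The integers in [20225, 21219] that have digits summing to 22: 20299, 20389, 20398, 20479, 20488, 20497, …, 20992, 21199.
37 qualify.

37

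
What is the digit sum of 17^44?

244

17^44 = 1379597950901634641862681879083307429684165246101910721
Sum of its 55 digits: 244.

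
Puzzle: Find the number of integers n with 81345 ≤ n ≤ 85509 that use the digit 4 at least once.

1924

The integers in [81345, 85509] that use the digit 4 at least once: 81345, 81346, 81347, 81348, 81349, 81354, …, 85499, 85504.
1924 qualify.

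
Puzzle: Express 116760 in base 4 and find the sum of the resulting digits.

116760 in base 4 is 130200120.
Digit sum: 1+3+0+2+0+0+1+2+0 = 9.

9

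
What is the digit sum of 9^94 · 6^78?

9^94 · 6^78 = 2480809505158649099022227432424624193978410212982953083128955233219540776925788741890140661424698681009093588812452969290136687388468253163822593867776
Sum of its 151 digits: 702.

702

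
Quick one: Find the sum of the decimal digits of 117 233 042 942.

38

1+1+7+2+3+3+0+4+2+9+4+2 = 38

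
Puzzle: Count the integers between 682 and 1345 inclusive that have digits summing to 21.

The integers in [682, 1345] that have digits summing to 21: 687, 696, 759, 768, 777, 786, …, 993, 1299.
21 qualify.

21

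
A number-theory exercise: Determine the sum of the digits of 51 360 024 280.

31

5+1+3+6+0+0+2+4+2+8+0 = 31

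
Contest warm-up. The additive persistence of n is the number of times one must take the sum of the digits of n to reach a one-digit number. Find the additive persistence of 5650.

5650 → 16 → 7 (2 steps)

2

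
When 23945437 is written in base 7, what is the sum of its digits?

25

23945437 in base 7 is 410350525.
Digit sum: 4+1+0+3+5+0+5+2+5 = 25.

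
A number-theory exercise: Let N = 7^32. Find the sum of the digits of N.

7^32 = 1104427674243920646305299201
Sum of its 28 digits: 103.

103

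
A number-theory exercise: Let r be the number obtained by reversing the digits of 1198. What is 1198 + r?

10109

Reverse of 1198 is 8911.
1198 + 8911 = 10109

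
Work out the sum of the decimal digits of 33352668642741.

60

3+3+3+5+2+6+6+8+6+4+2+7+4+1 = 60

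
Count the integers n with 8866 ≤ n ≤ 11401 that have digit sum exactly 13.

124

The integers in [8866, 11401] that have digit sum exactly 13: 9004, 9013, 9022, 9031, 9040, 9103, …, 11371, 11380.
124 qualify.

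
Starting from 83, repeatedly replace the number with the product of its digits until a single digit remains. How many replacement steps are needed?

2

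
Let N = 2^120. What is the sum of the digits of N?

172

2^120 = 1329227995784915872903807060280344576
Sum of its 37 digits: 172.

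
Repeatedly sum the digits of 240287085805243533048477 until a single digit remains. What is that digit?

2+4+0+2+8+7+0+8+5+8+0+5+2+4+3+5+3+3+0+4+8+4+7+7 = 99
9+9 = 18
1+8 = 9

9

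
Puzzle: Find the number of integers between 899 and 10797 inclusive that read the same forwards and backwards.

108

The integers in [899, 10797] that read the same forwards and backwards: 909, 919, 929, 939, 949, 959, …, 10601, 10701.
108 qualify.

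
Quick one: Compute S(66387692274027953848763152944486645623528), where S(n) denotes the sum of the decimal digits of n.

6+6+3+8+7+6+9+2+2+7+4+0+2+7+9+5+3+8+4+8+7+6+3+1+5+2+9+4+4+4+8+6+6+4+5+6+2+3+5+2+8 = 206

206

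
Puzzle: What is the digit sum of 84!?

84! = 3314240134565353266999387579130131288000666286242049487118846032383059131291716864129885722968716753156177920000000000000000000
Sum of its 127 digits: 477.

477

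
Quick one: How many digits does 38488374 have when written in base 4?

13

38488374 in base 4 is 2102310210312, which has 13 digits.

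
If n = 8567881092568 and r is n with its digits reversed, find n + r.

17220782980226

Reverse of 8567881092568 is 8652901887658.
8567881092568 + 8652901887658 = 17220782980226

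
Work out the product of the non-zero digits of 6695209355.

6×6×9×5×2×9×3×5×5 = 2187000

2187000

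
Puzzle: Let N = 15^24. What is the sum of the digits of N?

15^24 = 16834112196028232574462890625
Sum of its 29 digits: 117.

117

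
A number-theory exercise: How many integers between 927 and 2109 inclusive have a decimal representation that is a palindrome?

19

The integers in [927, 2109] that have a decimal representation that is a palindrome: 929, 939, 949, 959, 969, 979, …, 1991, 2002.
19 qualify.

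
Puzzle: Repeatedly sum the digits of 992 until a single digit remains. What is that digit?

2

9+9+2 = 20
2+0 = 2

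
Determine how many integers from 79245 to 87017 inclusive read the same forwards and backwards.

The integers in [79245, 87017] that read the same forwards and backwards: 79297, 79397, 79497, 79597, 79697, 79797, …, 86868, 86968.
78 qualify.

78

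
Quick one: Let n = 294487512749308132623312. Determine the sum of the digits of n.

2+9+4+4+8+7+5+1+2+7+4+9+3+0+8+1+3+2+6+2+3+3+1+2 = 96

96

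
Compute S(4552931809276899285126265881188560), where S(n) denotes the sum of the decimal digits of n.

169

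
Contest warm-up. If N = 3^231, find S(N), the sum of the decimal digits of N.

531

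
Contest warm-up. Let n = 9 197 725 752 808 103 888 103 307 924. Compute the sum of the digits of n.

127

9+1+9+7+7+2+5+7+5+2+8+0+8+1+0+3+8+8+8+1+0+3+3+0+7+9+2+4 = 127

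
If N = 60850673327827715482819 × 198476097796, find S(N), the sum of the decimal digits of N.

136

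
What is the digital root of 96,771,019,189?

9+6+7+7+1+0+1+9+1+8+9 = 58
5+8 = 13
1+3 = 4

4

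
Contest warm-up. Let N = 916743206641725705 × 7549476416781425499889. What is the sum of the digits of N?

916743206641725705 × 7549476416781425499889 = 6920931218786289289958328613955245946745
Sum of its 40 digits: 210.

210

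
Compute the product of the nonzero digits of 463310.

4×6×3×3×1 = 216

216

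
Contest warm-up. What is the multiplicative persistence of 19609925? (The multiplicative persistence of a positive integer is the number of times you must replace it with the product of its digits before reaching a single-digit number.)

19609925 → 0 (1 step)

1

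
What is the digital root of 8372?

2

8+3+7+2 = 20
2+0 = 2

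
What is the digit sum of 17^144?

17^144 = 1529835302444476999778401470444799723098551888836356200645179175503080454715881030442147553765585073347486592888083618369749128623414093496157449374819960684544049845792057278721
Sum of its 178 digits: 847.

847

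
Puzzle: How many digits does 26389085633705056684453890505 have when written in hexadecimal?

24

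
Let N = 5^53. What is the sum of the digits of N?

5^53 = 11102230246251565404236316680908203125
Sum of its 38 digits: 119.

119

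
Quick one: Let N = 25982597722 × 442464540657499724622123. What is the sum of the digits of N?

138

25982597722 × 442464540657499724622123 = 11496378166153328727182400370603806
Sum of its 35 digits: 138.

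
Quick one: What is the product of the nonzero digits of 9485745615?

6048000

9×4×8×5×7×4×5×6×1×5 = 6048000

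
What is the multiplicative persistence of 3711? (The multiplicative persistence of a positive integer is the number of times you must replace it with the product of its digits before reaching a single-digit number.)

2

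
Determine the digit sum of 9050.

14

9+0+5+0 = 14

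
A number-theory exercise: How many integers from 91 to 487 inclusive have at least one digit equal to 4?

146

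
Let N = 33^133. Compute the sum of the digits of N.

33^133 = 9169676276932027892281178984359297890637514041460291622986802652409312171288692673266922348719669438585032312319976305026773620512932600708987761684061281797561589180350790822498518211489995608804964513
Sum of its 202 digits: 945.

945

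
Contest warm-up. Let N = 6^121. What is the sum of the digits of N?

6^121 = 14331818396160659865344412250308798484976574959068545045852379196157177795134806700610715385856
Sum of its 95 digits: 450.

450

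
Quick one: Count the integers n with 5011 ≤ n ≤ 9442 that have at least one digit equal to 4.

1202

The integers in [5011, 9442] that have at least one digit equal to 4: 5014, 5024, 5034, 5040, 5041, 5042, …, 9441, 9442.
1202 qualify.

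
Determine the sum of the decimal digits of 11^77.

374

11^77 = 153899339938802847342210814700727379821510132674077624739758935683724239067693371
Sum of its 81 digits: 374.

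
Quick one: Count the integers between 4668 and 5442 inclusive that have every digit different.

441

The integers in [4668, 5442] that have every digit different: 4670, 4671, 4672, 4673, 4675, 4678, …, 5438, 5439.
441 qualify.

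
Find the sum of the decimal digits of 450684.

4+5+0+6+8+4 = 27

27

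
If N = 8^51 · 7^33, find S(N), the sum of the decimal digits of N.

8^51 · 7^33 = 88272343590213732152957837110495122530148923250633284603200509995588255744
Sum of its 74 digits: 305.

305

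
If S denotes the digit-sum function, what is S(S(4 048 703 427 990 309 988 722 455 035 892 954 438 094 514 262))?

First digit sum: 212.
2+1+2 = 5.

5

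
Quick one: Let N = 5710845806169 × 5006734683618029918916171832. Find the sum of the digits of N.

5710845806169 × 5006734683618029918916171832 = 28592689770540901229956387028649369631608
Sum of its 41 digits: 204.

204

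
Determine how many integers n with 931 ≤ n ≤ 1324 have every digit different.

168

The integers in [931, 1324] that have every digit different: 931, 932, 934, 935, 936, 937, …, 1320, 1324.
168 qualify.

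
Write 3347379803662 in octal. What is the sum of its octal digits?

48

3347379803662 in base 8 is 60553730453016.
Digit sum: 6+0+5+5+3+7+3+0+4+5+3+0+1+6 = 48.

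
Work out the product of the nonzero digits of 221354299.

2×2×1×3×5×4×2×9×9 = 38880

38880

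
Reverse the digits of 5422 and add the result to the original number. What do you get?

7667

Reverse of 5422 is 2245.
5422 + 2245 = 7667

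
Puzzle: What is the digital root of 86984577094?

8+6+9+8+4+5+7+7+0+9+4 = 67
6+7 = 13
1+3 = 4

4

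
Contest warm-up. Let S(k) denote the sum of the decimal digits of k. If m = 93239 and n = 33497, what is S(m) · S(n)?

S(93239) = 9+3+2+3+9 = 26.
S(33497) = 3+3+4+9+7 = 26.
26 · 26 = 676.

676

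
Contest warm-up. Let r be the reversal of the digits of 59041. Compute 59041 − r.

Reverse of 59041 is 14095.
59041 − 14095 = 44946

44946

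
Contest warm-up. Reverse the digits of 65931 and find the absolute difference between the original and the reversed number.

51975

Reverse of 65931 is 13956.
|65931 − 13956| = 51975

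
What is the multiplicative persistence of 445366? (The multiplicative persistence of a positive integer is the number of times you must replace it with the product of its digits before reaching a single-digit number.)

2

445366 → 8640 → 0 (2 steps)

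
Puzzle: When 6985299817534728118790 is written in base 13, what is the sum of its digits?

6985299817534728118790 in base 13 is 4A168312C4CBC0A8785A.
Digit sum: 4+10+1+6+8+3+1+2+12+4+12+11+12+0+10+8+7+8+5+10 = 134.

134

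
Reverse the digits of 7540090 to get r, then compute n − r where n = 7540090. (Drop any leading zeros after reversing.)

Reverse of 7540090 is 900457.
7540090 − 900457 = 6639633

6639633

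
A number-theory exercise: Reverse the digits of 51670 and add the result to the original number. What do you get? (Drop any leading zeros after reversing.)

Reverse of 51670 is 7615.
51670 + 7615 = 59285

59285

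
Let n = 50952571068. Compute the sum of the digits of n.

48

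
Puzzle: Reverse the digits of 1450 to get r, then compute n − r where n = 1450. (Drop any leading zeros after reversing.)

Reverse of 1450 is 541.
1450 − 541 = 909

909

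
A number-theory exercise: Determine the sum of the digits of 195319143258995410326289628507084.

1+9+5+3+1+9+1+4+3+2+5+8+9+9+5+4+1+0+3+2+6+2+8+9+6+2+8+5+0+7+0+8+4 = 149

149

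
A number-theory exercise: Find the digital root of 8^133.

The digital root of n equals n mod 9 (or 9 when 9 | n), so we need 8^133 mod 9.
8^133 ≡ 8 (mod 9), so the digital root is 8.

8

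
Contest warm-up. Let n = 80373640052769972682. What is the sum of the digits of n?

8+0+3+7+3+6+4+0+0+5+2+7+6+9+9+7+2+6+8+2 = 94

94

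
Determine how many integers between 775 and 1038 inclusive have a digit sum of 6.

The integers in [775, 1038] that have a digit sum of 6: 1005, 1014, 1023, 1032.
4 qualify.

4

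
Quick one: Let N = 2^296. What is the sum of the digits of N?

391

2^296 = 127314748520905380391777855525586135065716774604121015664758778084648831235208544136462336
Sum of its 90 digits: 391.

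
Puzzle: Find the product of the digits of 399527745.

3×9×9×5×2×7×7×4×5 = 2381400

2381400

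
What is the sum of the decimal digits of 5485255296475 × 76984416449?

104

5485255296475 × 76984416449 = 422279178072914361717275
Sum of its 24 digits: 104.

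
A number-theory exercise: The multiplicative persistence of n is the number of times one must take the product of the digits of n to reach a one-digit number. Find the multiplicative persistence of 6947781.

7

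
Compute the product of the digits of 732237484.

7×3×2×2×3×7×4×8×4 = 225792

225792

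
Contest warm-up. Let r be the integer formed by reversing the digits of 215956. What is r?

659512

Reversing 215956 gives 659512.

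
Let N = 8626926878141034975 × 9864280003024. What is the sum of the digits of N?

159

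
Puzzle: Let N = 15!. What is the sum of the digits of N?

45

15! = 1307674368000
Sum of its 13 digits: 45.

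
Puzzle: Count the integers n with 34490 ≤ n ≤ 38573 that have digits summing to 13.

The integers in [34490, 38573] that have digits summing to 13: 34501, 34510, 34600, 35005, 35014, 35023, …, 38110, 38200.
55 qualify.

55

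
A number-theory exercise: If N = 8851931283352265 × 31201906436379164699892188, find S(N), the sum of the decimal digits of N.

8851931283352265 × 31201906436379164699892188 = 276197131684415116827196072137524725605820
Sum of its 42 digits: 172.

172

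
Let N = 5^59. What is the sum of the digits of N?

5^59 = 173472347597680709441192448139190673828125
Sum of its 42 digits: 191.

191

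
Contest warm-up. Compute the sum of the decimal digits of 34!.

144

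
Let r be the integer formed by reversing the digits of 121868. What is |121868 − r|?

Reverse of 121868 is 868121.
|121868 − 868121| = 746253

746253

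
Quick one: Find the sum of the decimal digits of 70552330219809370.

7+0+5+5+2+3+3+0+2+1+9+8+0+9+3+7+0 = 64

64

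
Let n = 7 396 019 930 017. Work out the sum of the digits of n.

55

7+3+9+6+0+1+9+9+3+0+0+1+7 = 55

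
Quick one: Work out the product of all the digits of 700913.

7×0×0×9×1×3 = 0

0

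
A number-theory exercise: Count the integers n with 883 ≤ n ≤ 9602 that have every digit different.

The integers in [883, 9602] that have every digit different: 890, 891, 892, 893, 894, 895, …, 9601, 9602.
4450 qualify.

4450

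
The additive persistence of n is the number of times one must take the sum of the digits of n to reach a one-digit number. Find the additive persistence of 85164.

85164 → 24 → 6 (2 steps)

2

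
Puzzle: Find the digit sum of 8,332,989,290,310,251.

8+3+3+2+9+8+9+2+9+0+3+1+0+2+5+1 = 65

65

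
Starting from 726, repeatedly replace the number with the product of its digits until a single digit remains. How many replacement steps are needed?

3

726 → 84 → 32 → 6 (3 steps)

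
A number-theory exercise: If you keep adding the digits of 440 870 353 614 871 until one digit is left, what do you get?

4+4+0+8+7+0+3+5+3+6+1+4+8+7+1 = 61
6+1 = 7

7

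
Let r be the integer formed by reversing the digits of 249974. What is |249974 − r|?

229968

Reverse of 249974 is 479942.
|249974 − 479942| = 229968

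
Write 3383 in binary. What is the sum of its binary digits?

3383 in base 2 is 110100110111.
Digit sum: 1+1+0+1+0+0+1+1+0+1+1+1 = 8.

8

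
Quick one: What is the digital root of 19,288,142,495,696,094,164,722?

1+9+2+8+8+1+4+2+4+9+5+6+9+6+0+9+4+1+6+4+7+2+2 = 109
1+0+9 = 10
1+0 = 1

1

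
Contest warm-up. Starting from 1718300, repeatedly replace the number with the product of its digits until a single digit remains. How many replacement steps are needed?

1

1718300 → 0 (1 step)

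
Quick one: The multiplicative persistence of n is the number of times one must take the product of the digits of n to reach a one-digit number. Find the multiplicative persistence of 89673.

89673 → 9072 → 0 (2 steps)

2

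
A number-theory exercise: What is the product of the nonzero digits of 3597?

945

3×5×9×7 = 945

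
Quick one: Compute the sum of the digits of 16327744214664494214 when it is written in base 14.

16327744214664494214 in base 14 is 76D5429681DACBD78.
Digit sum: 7+6+13+5+4+2+9+6+8+1+13+10+12+11+13+7+8 = 135.

135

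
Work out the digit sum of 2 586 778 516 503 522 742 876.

106

2+5+8+6+7+7+8+5+1+6+5+0+3+5+2+2+7+4+2+8+7+6 = 106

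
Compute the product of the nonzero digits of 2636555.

27000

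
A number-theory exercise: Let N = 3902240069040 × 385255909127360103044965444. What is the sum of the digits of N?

165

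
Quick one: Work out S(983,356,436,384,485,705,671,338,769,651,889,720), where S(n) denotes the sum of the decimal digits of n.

187

9+8+3+3+5+6+4+3+6+3+8+4+4+8+5+7+0+5+6+7+1+3+3+8+7+6+9+6+5+1+8+8+9+7+2+0 = 187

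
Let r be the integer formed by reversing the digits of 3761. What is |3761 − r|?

2088

Reverse of 3761 is 1673.
|3761 − 1673| = 2088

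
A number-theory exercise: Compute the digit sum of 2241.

9

2+2+4+1 = 9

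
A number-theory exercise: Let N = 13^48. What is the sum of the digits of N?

208

13^48 = 294632676319010105335586872991323185304149065116720321
Sum of its 54 digits: 208.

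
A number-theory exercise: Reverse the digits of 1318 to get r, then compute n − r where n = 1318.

-6813

Reverse of 1318 is 8131.
1318 − 8131 = -6813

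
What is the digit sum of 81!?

81! = 5797126020747367985879734231578109105412357244731625958745865049716390179693892056256184534249745940480000000000000000000
Sum of its 121 digits: 486.

486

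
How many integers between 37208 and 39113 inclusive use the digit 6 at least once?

The integers in [37208, 39113] that use the digit 6 at least once: 37216, 37226, 37236, 37246, 37256, 37260, …, 39096, 39106.
523 qualify.

523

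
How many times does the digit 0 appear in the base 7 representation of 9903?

9903 in base 7 is 40605.
The digit 0 appears 2 times.

2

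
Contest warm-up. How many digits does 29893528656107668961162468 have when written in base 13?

23

29893528656107668961162468 in base 13 is 93CC181476A2454673571B0, which has 23 digits.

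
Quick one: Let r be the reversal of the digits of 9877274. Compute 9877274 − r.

5149485

Reverse of 9877274 is 4727789.
9877274 − 4727789 = 5149485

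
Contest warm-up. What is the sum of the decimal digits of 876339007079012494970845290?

8+7+6+3+3+9+0+0+7+0+7+9+0+1+2+4+9+4+9+7+0+8+4+5+2+9+0 = 123

123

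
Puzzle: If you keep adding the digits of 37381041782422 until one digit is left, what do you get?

3+7+3+8+1+0+4+1+7+8+2+4+2+2 = 52
5+2 = 7

7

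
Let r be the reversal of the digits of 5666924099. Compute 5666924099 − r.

-4237372566

Reverse of 5666924099 is 9904296665.
5666924099 − 9904296665 = -4237372566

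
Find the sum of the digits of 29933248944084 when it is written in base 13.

29933248944084 in base 13 is 139190213C025.
Digit sum: 1+3+9+1+9+0+2+1+3+12+0+2+5 = 48.

48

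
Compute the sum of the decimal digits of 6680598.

6+6+8+0+5+9+8 = 42

42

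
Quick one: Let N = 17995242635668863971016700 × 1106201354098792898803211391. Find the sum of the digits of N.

17995242635668863971016700 × 1106201354098792898803211391 = 19906361770913228205025359405454422244946707291229700
Sum of its 53 digits: 210.

210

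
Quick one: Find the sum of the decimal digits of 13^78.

451

13^78 = 771936328432730777189183517369830159827426282764863750131729657829597399846468418688729
Sum of its 87 digits: 451.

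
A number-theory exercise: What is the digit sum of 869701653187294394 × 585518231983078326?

869701653187294394 × 585518231983078326 = 509226174326984970585894951322704444
Sum of its 36 digits: 168.

168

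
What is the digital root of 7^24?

1

The digital root of n equals n mod 9 (or 9 when 9 | n), so we need 7^24 mod 9.
7^24 ≡ 1 (mod 9), so the digital root is 1.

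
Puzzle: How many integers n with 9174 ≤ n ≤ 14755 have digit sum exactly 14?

342

The integers in [9174, 14755] that have digit sum exactly 14: 9203, 9212, 9221, 9230, 9302, 9311, …, 14711, 14720.
342 qualify.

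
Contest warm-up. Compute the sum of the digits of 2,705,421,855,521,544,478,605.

90

2+7+0+5+4+2+1+8+5+5+5+2+1+5+4+4+4+7+8+6+0+5 = 90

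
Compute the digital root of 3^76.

9

The digital root of n equals n mod 9 (or 9 when 9 | n), so we need 3^76 mod 9.
3^76 ≡ 0 (mod 9), so the digital root is 9.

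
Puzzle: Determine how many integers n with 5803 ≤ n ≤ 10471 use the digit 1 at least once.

The integers in [5803, 10471] that use the digit 1 at least once: 5810, 5811, 5812, 5813, 5814, 5815, …, 10470, 10471.
1593 qualify.

1593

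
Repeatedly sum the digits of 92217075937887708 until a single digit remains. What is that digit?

9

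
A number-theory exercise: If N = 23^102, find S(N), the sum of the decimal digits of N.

667

23^102 = 7874795306866047839315733434290109988721186296860924035199226762678667204347306285288614385793716459439509117262927627444686197718304404529
Sum of its 139 digits: 667.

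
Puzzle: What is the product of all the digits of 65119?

6×5×1×1×9 = 270

270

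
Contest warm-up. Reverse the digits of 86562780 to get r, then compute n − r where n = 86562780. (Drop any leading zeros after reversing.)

Reverse of 86562780 is 8726568.
86562780 − 8726568 = 77836212

77836212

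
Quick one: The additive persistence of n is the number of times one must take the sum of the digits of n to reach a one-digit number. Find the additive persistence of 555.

2

555 → 15 → 6 (2 steps)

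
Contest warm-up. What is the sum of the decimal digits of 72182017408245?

7+2+1+8+2+0+1+7+4+0+8+2+4+5 = 51

51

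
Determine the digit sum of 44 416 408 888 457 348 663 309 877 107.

143

4+4+4+1+6+4+0+8+8+8+8+4+5+7+3+4+8+6+6+3+3+0+9+8+7+7+1+0+7 = 143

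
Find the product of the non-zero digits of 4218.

64

4×2×1×8 = 64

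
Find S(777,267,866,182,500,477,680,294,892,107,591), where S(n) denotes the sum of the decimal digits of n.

161

7+7+7+2+6+7+8+6+6+1+8+2+5+0+0+4+7+7+6+8+0+2+9+4+8+9+2+1+0+7+5+9+1 = 161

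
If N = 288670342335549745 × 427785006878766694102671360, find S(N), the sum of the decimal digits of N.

207

288670342335549745 × 427785006878766694102671360 = 123488844381709084097820934725449498666803200
Sum of its 45 digits: 207.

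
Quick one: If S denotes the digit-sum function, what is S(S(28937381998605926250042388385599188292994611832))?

14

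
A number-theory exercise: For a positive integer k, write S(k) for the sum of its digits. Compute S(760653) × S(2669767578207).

S(760653) = 7+6+0+6+5+3 = 27.
S(2669767578207) = 2+6+6+9+7+6+7+5+7+8+2+0+7 = 72.
27 · 72 = 1944.

1944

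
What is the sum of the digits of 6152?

14

6+1+5+2 = 14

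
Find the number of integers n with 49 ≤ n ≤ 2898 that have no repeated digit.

The integers in [49, 2898] that have no repeated digit: 49, 50, 51, 52, 53, 54, …, 2896, 2897.
1646 qualify.

1646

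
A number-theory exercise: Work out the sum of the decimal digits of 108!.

108! = 1324641819451828974499891837121832599810209360673358065686551152497461815091591578895743130235002378688844343005686404521144382704205360039762937774080000000000000000000000000
Sum of its 175 digits: 666.

666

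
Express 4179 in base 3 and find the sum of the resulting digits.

4179 in base 3 is 12201210.
Digit sum: 1+2+2+0+1+2+1+0 = 9.

9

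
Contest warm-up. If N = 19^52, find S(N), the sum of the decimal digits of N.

325

19^52 = 3127427491907749548018497790443751608857168317658177523074947729361
Sum of its 67 digits: 325.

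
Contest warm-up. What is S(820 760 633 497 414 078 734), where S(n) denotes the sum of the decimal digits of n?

93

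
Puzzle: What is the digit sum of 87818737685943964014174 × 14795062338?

153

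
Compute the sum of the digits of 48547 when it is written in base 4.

48547 in base 4 is 23312203.
Digit sum: 2+3+3+1+2+2+0+3 = 16.

16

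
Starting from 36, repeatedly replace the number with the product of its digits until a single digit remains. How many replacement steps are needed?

36 → 18 → 8 (2 steps)

2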